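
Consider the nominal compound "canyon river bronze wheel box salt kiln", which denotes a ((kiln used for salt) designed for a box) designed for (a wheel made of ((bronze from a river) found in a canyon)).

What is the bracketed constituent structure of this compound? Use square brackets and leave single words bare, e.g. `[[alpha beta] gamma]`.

[[[canyon [river bronze]] wheel] [box [salt kiln]]]

Overall it is a kind of kiln (specifically "box salt kiln"); the modifier is "canyon river bronze wheel".
"canyon river bronze wheel" → head "wheel", modifier "canyon river bronze".
"canyon river bronze" → head "bronze" (specifically "river bronze"), modifier "canyon".
"river bronze" → head "bronze", modifier "river".
"box salt kiln" → head "kiln" (specifically "salt kiln"), modifier "box".
"salt kiln" → head "kiln", modifier "salt".
So the structure is [[[canyon [river bronze]] wheel] [box [salt kiln]]].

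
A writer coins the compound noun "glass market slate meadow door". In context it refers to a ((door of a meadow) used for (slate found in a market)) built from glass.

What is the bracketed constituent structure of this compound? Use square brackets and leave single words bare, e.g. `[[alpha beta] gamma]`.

[glass [[market slate] [meadow door]]]

The outermost head in the paraphrase is "door" (specifically "market slate meadow door"), modified by "glass".
"market slate meadow door" → head "door" (specifically "meadow door"), modifier "market slate".
"market slate" → head "slate", modifier "market".
"meadow door" → head "door", modifier "meadow".
So the structure is [glass [[market slate] [meadow door]]].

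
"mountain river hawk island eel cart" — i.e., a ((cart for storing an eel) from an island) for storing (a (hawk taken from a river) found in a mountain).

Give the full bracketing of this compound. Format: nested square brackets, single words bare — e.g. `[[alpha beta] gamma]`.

Overall it is a kind of cart (specifically "island eel cart"); the modifier is "mountain river hawk".
Inside "mountain river hawk": head "hawk" (specifically "river hawk"), modifier "mountain".
Inside "river hawk": head "hawk", modifier "river".
Inside "island eel cart": head "cart" (specifically "eel cart"), modifier "island".
Inside "eel cart": head "cart", modifier "eel".
Putting it together: [[mountain [river hawk]] [island [eel cart]]].

[[mountain [river hawk]] [island [eel cart]]]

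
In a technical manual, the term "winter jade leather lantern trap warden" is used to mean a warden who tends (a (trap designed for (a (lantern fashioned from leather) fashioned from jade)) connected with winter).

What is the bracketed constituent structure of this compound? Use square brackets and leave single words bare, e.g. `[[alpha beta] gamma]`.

Whole compound: head "warden", modifier "winter jade leather lantern trap".
"winter jade leather lantern trap" → head "trap" (specifically "jade leather lantern trap"), modifier "winter".
"jade leather lantern trap" → head "trap", modifier "jade leather lantern".
"jade leather lantern" → head "lantern" (specifically "leather lantern"), modifier "jade".
"leather lantern" → head "lantern", modifier "leather".
Putting it together: [[winter [[jade [leather lantern]] trap]] warden].

[[winter [[jade [leather lantern]] trap]] warden]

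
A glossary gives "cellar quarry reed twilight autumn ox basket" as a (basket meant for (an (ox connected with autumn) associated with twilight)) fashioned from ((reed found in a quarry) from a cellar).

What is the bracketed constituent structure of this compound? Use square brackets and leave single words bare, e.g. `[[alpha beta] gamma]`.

[[cellar [quarry reed]] [[twilight [autumn ox]] basket]]

Overall it is a kind of basket (specifically "twilight autumn ox basket"); the modifier is "cellar quarry reed".
"cellar quarry reed" → head "reed" (specifically "quarry reed"), modifier "cellar".
"quarry reed" → head "reed", modifier "quarry".
"twilight autumn ox basket" → head "basket", modifier "twilight autumn ox".
"twilight autumn ox" → head "ox" (specifically "autumn ox"), modifier "twilight".
"autumn ox" → head "ox", modifier "autumn".
Putting it together: [[cellar [quarry reed]] [[twilight [autumn ox]] basket]].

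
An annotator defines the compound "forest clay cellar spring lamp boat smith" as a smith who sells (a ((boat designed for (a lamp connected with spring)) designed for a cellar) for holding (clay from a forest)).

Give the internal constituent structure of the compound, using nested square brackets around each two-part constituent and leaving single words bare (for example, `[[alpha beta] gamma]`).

Overall it is a kind of smith; the modifier is "forest clay cellar spring lamp boat".
"forest clay cellar spring lamp boat" → head "boat" (specifically "cellar spring lamp boat"), modifier "forest clay".
"forest clay" → head "clay", modifier "forest".
"cellar spring lamp boat" → head "boat" (specifically "spring lamp boat"), modifier "cellar".
"spring lamp boat" → head "boat", modifier "spring lamp".
"spring lamp" → head "lamp", modifier "spring".
Assembled: [[[forest clay] [cellar [[spring lamp] boat]]] smith].

[[[forest clay] [cellar [[spring lamp] boat]]] smith]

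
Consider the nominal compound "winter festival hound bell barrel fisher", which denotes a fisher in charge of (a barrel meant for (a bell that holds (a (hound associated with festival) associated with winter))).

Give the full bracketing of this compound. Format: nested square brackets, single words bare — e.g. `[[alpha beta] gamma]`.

Overall it is a kind of fisher; the modifier is "winter festival hound bell barrel".
"winter festival hound bell barrel" → head "barrel", modifier "winter festival hound bell".
"winter festival hound bell" → head "bell", modifier "winter festival hound".
"winter festival hound" → head "hound" (specifically "festival hound"), modifier "winter".
"festival hound" → head "hound", modifier "festival".
So the structure is [[[[winter [festival hound]] bell] barrel] fisher].

[[[[winter [festival hound]] bell] barrel] fisher]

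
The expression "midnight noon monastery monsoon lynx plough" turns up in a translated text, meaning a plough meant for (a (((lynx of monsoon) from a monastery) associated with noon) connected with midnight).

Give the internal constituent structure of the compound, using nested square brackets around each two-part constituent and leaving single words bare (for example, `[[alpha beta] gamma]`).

The outermost head in the paraphrase is "plough", modified by "midnight noon monastery monsoon lynx".
Inside "midnight noon monastery monsoon lynx": head "lynx" (specifically "noon monastery monsoon lynx"), modifier "midnight".
Inside "noon monastery monsoon lynx": head "lynx" (specifically "monastery monsoon lynx"), modifier "noon".
Inside "monastery monsoon lynx": head "lynx" (specifically "monsoon lynx"), modifier "monastery".
Inside "monsoon lynx": head "lynx", modifier "monsoon".
Putting it together: [[midnight [noon [monastery [monsoon lynx]]]] plough].

[[midnight [noon [monastery [monsoon lynx]]]] plough]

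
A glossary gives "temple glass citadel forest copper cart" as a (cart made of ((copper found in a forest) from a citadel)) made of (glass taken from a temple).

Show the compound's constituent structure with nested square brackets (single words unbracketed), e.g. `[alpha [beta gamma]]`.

At the top level: head "cart" (specifically "citadel forest copper cart"); modifier "temple glass".
"temple glass" → head "glass", modifier "temple".
"citadel forest copper cart" → head "cart", modifier "citadel forest copper".
"citadel forest copper" → head "copper" (specifically "forest copper"), modifier "citadel".
"forest copper" → head "copper", modifier "forest".
So the structure is [[temple glass] [[citadel [forest copper]] cart]].

[[temple glass] [[citadel [forest copper]] cart]]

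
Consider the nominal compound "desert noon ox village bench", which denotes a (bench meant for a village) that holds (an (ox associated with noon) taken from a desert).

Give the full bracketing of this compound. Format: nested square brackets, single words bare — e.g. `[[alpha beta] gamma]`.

Overall it is a kind of bench (specifically "village bench"); the modifier is "desert noon ox".
Inside "desert noon ox": head "ox" (specifically "noon ox"), modifier "desert".
Inside "noon ox": head "ox", modifier "noon".
Inside "village bench": head "bench", modifier "village".
Putting it together: [[desert [noon ox]] [village bench]].

[[desert [noon ox]] [village bench]]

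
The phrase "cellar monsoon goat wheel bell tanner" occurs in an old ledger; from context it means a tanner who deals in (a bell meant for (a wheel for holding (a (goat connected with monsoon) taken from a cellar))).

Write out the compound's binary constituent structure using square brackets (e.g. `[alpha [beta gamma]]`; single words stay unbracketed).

[[[[cellar [monsoon goat]] wheel] bell] tanner]

Overall it is a kind of tanner; the modifier is "cellar monsoon goat wheel bell".
"cellar monsoon goat wheel bell" → head "bell", modifier "cellar monsoon goat wheel".
"cellar monsoon goat wheel" → head "wheel", modifier "cellar monsoon goat".
"cellar monsoon goat" → head "goat" (specifically "monsoon goat"), modifier "cellar".
"monsoon goat" → head "goat", modifier "monsoon".
Putting it together: [[[[cellar [monsoon goat]] wheel] bell] tanner].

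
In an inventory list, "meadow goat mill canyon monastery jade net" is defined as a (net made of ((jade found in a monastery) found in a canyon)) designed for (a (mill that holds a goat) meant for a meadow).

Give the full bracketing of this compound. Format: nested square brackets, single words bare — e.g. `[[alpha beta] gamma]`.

[[meadow [goat mill]] [[canyon [monastery jade]] net]]

Whole compound: head "net" (specifically "canyon monastery jade net"), modifier "meadow goat mill".
Within "meadow goat mill", the head is "mill" (specifically "goat mill") and the modifier is "meadow".
Within "goat mill", the head is "mill" and the modifier is "goat".
Within "canyon monastery jade net", the head is "net" and the modifier is "canyon monastery jade".
Within "canyon monastery jade", the head is "jade" (specifically "monastery jade") and the modifier is "canyon".
Within "monastery jade", the head is "jade" and the modifier is "monastery".
So the structure is [[meadow [goat mill]] [[canyon [monastery jade]] net]].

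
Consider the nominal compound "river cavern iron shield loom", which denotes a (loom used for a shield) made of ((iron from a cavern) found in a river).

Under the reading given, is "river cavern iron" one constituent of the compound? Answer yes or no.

The paraphrase groups the words so that "river cavern iron" is one unit: it corresponds to a single parenthesized sub-phrase.
The full structure is [[river [cavern iron]] [shield loom]], in which [river cavern iron] is a constituent.

yes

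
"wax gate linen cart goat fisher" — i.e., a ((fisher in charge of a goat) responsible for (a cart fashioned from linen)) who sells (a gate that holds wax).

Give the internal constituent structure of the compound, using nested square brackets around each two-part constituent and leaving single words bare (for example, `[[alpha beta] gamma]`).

Overall it is a kind of fisher (specifically "linen cart goat fisher"); the modifier is "wax gate".
Within "wax gate", the head is "gate" and the modifier is "wax".
Within "linen cart goat fisher", the head is "fisher" (specifically "goat fisher") and the modifier is "linen cart".
Within "linen cart", the head is "cart" and the modifier is "linen".
Within "goat fisher", the head is "fisher" and the modifier is "goat".
Assembled: [[wax gate] [[linen cart] [goat fisher]]].

[[wax gate] [[linen cart] [goat fisher]]]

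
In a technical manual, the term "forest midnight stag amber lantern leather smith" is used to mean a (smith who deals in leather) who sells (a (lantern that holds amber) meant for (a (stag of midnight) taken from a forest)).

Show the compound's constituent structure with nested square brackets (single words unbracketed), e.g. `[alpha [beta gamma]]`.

Whole compound: head "smith" (specifically "leather smith"), modifier "forest midnight stag amber lantern".
Inside "forest midnight stag amber lantern": head "lantern" (specifically "amber lantern"), modifier "forest midnight stag".
Inside "forest midnight stag": head "stag" (specifically "midnight stag"), modifier "forest".
Inside "midnight stag": head "stag", modifier "midnight".
Inside "amber lantern": head "lantern", modifier "amber".
Inside "leather smith": head "smith", modifier "leather".
Assembled: [[[forest [midnight stag]] [amber lantern]] [leather smith]].

[[[forest [midnight stag]] [amber lantern]] [leather smith]]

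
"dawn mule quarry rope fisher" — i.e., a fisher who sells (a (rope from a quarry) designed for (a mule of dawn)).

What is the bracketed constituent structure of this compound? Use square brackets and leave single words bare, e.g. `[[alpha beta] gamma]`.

Overall it is a kind of fisher; the modifier is "dawn mule quarry rope".
Inside "dawn mule quarry rope": head "rope" (specifically "quarry rope"), modifier "dawn mule".
Inside "dawn mule": head "mule", modifier "dawn".
Inside "quarry rope": head "rope", modifier "quarry".
So the structure is [[[dawn mule] [quarry rope]] fisher].

[[[dawn mule] [quarry rope]] fisher]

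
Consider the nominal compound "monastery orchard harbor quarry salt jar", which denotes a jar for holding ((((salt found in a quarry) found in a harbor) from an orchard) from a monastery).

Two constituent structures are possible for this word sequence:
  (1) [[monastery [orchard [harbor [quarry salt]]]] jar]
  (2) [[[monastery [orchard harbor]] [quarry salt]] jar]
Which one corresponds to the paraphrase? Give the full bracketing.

The paraphrase's head is the "jar" part ("jar"); its modifier is "monastery orchard harbor quarry salt".
That top-level split, carried through the inner groups, gives [[monastery [orchard [harbor [quarry salt]]]] jar].

[[monastery [orchard [harbor [quarry salt]]]] jar]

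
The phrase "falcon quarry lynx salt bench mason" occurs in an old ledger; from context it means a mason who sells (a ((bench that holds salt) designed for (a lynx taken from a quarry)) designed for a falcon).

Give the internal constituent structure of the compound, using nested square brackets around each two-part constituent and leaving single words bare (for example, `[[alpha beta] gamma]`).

[[falcon [[quarry lynx] [salt bench]]] mason]

Overall it is a kind of mason; the modifier is "falcon quarry lynx salt bench".
Inside "falcon quarry lynx salt bench": head "bench" (specifically "quarry lynx salt bench"), modifier "falcon".
Inside "quarry lynx salt bench": head "bench" (specifically "salt bench"), modifier "quarry lynx".
Inside "quarry lynx": head "lynx", modifier "quarry".
Inside "salt bench": head "bench", modifier "salt".
Assembled: [[falcon [[quarry lynx] [salt bench]]] mason].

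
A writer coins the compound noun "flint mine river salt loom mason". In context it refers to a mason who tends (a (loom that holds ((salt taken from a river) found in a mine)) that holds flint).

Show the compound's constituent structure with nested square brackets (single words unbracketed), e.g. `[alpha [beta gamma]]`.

[[flint [[mine [river salt]] loom]] mason]

Overall it is a kind of mason; the modifier is "flint mine river salt loom".
Inside "flint mine river salt loom": head "loom" (specifically "mine river salt loom"), modifier "flint".
Inside "mine river salt loom": head "loom", modifier "mine river salt".
Inside "mine river salt": head "salt" (specifically "river salt"), modifier "mine".
Inside "river salt": head "salt", modifier "river".
Putting it together: [[flint [[mine [river salt]] loom]] mason].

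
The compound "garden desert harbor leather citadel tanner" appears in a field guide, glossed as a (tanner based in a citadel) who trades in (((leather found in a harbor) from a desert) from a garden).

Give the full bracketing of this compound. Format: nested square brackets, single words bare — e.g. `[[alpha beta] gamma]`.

Whole compound: head "tanner" (specifically "citadel tanner"), modifier "garden desert harbor leather".
"garden desert harbor leather" → head "leather" (specifically "desert harbor leather"), modifier "garden".
"desert harbor leather" → head "leather" (specifically "harbor leather"), modifier "desert".
"harbor leather" → head "leather", modifier "harbor".
"citadel tanner" → head "tanner", modifier "citadel".
Putting it together: [[garden [desert [harbor leather]]] [citadel tanner]].

[[garden [desert [harbor leather]]] [citadel tanner]]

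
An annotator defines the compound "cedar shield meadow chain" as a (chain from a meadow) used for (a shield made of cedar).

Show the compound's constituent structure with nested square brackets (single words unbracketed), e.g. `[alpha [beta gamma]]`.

The outermost head in the paraphrase is "chain" (specifically "meadow chain"), modified by "cedar shield".
"cedar shield" → head "shield", modifier "cedar".
"meadow chain" → head "chain", modifier "meadow".
Assembled: [[cedar shield] [meadow chain]].

[[cedar shield] [meadow chain]]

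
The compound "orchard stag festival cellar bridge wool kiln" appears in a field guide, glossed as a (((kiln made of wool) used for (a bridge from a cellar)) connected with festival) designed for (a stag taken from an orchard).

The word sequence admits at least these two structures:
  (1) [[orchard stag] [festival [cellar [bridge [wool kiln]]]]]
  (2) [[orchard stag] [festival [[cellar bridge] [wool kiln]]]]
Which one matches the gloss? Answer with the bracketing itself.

[[orchard stag] [festival [[cellar bridge] [wool kiln]]]]

The paraphrase's head is the "kiln" part ("festival cellar bridge wool kiln"); its modifier is "orchard stag".
That top-level split, carried through the inner groups, gives [[orchard stag] [festival [[cellar bridge] [wool kiln]]]].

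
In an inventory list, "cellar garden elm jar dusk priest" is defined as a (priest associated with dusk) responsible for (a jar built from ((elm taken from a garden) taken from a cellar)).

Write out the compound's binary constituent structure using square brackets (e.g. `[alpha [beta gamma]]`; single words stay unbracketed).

Whole compound: head "priest" (specifically "dusk priest"), modifier "cellar garden elm jar".
Within "cellar garden elm jar", the head is "jar" and the modifier is "cellar garden elm".
Within "cellar garden elm", the head is "elm" (specifically "garden elm") and the modifier is "cellar".
Within "garden elm", the head is "elm" and the modifier is "garden".
Within "dusk priest", the head is "priest" and the modifier is "dusk".
Putting it together: [[[cellar [garden elm]] jar] [dusk priest]].

[[[cellar [garden elm]] jar] [dusk priest]]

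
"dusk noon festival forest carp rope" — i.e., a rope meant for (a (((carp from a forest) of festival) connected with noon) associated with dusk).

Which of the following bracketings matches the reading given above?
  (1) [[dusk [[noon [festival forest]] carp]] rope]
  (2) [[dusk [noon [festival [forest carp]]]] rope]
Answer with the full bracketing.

[[dusk [noon [festival [forest carp]]]] rope]

The paraphrase's head is the "rope" part ("rope"); its modifier is "dusk noon festival forest carp".
That top-level split, carried through the inner groups, gives [[dusk [noon [festival [forest carp]]]] rope].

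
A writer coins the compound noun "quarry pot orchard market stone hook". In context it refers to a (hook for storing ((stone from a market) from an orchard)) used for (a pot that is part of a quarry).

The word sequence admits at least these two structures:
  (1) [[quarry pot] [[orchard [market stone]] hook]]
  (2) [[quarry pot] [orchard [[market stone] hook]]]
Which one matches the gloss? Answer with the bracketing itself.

[[quarry pot] [[orchard [market stone]] hook]]

The paraphrase's head is the "hook" part ("orchard market stone hook"); its modifier is "quarry pot".
That top-level split, carried through the inner groups, gives [[quarry pot] [[orchard [market stone]] hook]].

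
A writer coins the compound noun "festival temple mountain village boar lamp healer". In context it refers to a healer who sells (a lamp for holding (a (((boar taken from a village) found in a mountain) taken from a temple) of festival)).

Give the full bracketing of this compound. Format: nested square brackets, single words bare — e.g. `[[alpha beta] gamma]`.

At the top level: head "healer"; modifier "festival temple mountain village boar lamp".
Inside "festival temple mountain village boar lamp": head "lamp", modifier "festival temple mountain village boar".
Inside "festival temple mountain village boar": head "boar" (specifically "temple mountain village boar"), modifier "festival".
Inside "temple mountain village boar": head "boar" (specifically "mountain village boar"), modifier "temple".
Inside "mountain village boar": head "boar" (specifically "village boar"), modifier "mountain".
Inside "village boar": head "boar", modifier "village".
Assembled: [[[festival [temple [mountain [village boar]]]] lamp] healer].

[[[festival [temple [mountain [village boar]]]] lamp] healer]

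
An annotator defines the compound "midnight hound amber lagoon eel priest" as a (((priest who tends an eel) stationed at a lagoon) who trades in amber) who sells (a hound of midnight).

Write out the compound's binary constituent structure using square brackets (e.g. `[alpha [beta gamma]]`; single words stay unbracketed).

At the top level: head "priest" (specifically "amber lagoon eel priest"); modifier "midnight hound".
Inside "midnight hound": head "hound", modifier "midnight".
Inside "amber lagoon eel priest": head "priest" (specifically "lagoon eel priest"), modifier "amber".
Inside "lagoon eel priest": head "priest" (specifically "eel priest"), modifier "lagoon".
Inside "eel priest": head "priest", modifier "eel".
Putting it together: [[midnight hound] [amber [lagoon [eel priest]]]].

[[midnight hound] [amber [lagoon [eel priest]]]]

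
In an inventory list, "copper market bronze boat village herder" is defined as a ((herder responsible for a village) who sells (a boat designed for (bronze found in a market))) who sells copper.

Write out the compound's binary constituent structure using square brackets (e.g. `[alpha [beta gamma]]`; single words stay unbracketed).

Whole compound: head "herder" (specifically "market bronze boat village herder"), modifier "copper".
Inside "market bronze boat village herder": head "herder" (specifically "village herder"), modifier "market bronze boat".
Inside "market bronze boat": head "boat", modifier "market bronze".
Inside "market bronze": head "bronze", modifier "market".
Inside "village herder": head "herder", modifier "village".
Assembled: [copper [[[market bronze] boat] [village herder]]].

[copper [[[market bronze] boat] [village herder]]]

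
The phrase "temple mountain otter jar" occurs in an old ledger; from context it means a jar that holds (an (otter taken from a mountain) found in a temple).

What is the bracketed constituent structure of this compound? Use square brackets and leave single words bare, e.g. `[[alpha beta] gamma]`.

Whole compound: head "jar", modifier "temple mountain otter".
"temple mountain otter" → head "otter" (specifically "mountain otter"), modifier "temple".
"mountain otter" → head "otter", modifier "mountain".
Assembled: [[temple [mountain otter]] jar].

[[temple [mountain otter]] jar]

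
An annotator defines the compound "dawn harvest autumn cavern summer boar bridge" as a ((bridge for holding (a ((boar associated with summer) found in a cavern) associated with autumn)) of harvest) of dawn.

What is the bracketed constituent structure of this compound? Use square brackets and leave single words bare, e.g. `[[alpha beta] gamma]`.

[dawn [harvest [[autumn [cavern [summer boar]]] bridge]]]

Whole compound: head "bridge" (specifically "harvest autumn cavern summer boar bridge"), modifier "dawn".
"harvest autumn cavern summer boar bridge" → head "bridge" (specifically "autumn cavern summer boar bridge"), modifier "harvest".
"autumn cavern summer boar bridge" → head "bridge", modifier "autumn cavern summer boar".
"autumn cavern summer boar" → head "boar" (specifically "cavern summer boar"), modifier "autumn".
"cavern summer boar" → head "boar" (specifically "summer boar"), modifier "cavern".
"summer boar" → head "boar", modifier "summer".
Putting it together: [dawn [harvest [[autumn [cavern [summer boar]]] bridge]]].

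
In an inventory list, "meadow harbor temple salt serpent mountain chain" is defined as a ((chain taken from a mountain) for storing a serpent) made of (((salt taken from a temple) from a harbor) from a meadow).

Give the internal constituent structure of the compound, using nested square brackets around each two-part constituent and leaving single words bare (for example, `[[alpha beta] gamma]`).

At the top level: head "chain" (specifically "serpent mountain chain"); modifier "meadow harbor temple salt".
Within "meadow harbor temple salt", the head is "salt" (specifically "harbor temple salt") and the modifier is "meadow".
Within "harbor temple salt", the head is "salt" (specifically "temple salt") and the modifier is "harbor".
Within "temple salt", the head is "salt" and the modifier is "temple".
Within "serpent mountain chain", the head is "chain" (specifically "mountain chain") and the modifier is "serpent".
Within "mountain chain", the head is "chain" and the modifier is "mountain".
Assembled: [[meadow [harbor [temple salt]]] [serpent [mountain chain]]].

[[meadow [harbor [temple salt]]] [serpent [mountain chain]]]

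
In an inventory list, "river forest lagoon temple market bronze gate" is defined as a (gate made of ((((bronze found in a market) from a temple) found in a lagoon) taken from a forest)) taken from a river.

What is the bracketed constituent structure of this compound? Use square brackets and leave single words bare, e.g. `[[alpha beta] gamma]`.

Overall it is a kind of gate (specifically "forest lagoon temple market bronze gate"); the modifier is "river".
Inside "forest lagoon temple market bronze gate": head "gate", modifier "forest lagoon temple market bronze".
Inside "forest lagoon temple market bronze": head "bronze" (specifically "lagoon temple market bronze"), modifier "forest".
Inside "lagoon temple market bronze": head "bronze" (specifically "temple market bronze"), modifier "lagoon".
Inside "temple market bronze": head "bronze" (specifically "market bronze"), modifier "temple".
Inside "market bronze": head "bronze", modifier "market".
Assembled: [river [[forest [lagoon [temple [market bronze]]]] gate]].

[river [[forest [lagoon [temple [market bronze]]]] gate]]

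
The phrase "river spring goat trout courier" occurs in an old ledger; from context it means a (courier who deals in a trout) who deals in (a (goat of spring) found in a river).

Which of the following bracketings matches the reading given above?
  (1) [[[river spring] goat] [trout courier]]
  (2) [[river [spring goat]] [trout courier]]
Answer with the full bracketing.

[[river [spring goat]] [trout courier]]

The paraphrase's head is the "courier" part ("trout courier"); its modifier is "river spring goat".
That top-level split, carried through the inner groups, gives [[river [spring goat]] [trout courier]].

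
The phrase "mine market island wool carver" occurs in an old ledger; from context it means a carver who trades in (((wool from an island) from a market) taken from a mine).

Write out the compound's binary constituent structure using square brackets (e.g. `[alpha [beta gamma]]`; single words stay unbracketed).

[[mine [market [island wool]]] carver]

At the top level: head "carver"; modifier "mine market island wool".
"mine market island wool" → head "wool" (specifically "market island wool"), modifier "mine".
"market island wool" → head "wool" (specifically "island wool"), modifier "market".
"island wool" → head "wool", modifier "island".
So the structure is [[mine [market [island wool]]] carver].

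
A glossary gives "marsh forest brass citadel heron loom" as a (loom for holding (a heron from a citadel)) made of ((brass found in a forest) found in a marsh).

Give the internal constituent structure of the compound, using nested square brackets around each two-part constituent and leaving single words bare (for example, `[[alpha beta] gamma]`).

[[marsh [forest brass]] [[citadel heron] loom]]

Whole compound: head "loom" (specifically "citadel heron loom"), modifier "marsh forest brass".
Within "marsh forest brass", the head is "brass" (specifically "forest brass") and the modifier is "marsh".
Within "forest brass", the head is "brass" and the modifier is "forest".
Within "citadel heron loom", the head is "loom" and the modifier is "citadel heron".
Within "citadel heron", the head is "heron" and the modifier is "citadel".
Putting it together: [[marsh [forest brass]] [[citadel heron] loom]].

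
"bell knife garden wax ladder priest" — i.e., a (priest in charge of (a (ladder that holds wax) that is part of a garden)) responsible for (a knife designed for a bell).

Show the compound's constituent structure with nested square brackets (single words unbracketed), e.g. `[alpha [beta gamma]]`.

[[bell knife] [[garden [wax ladder]] priest]]

The outermost head in the paraphrase is "priest" (specifically "garden wax ladder priest"), modified by "bell knife".
Within "bell knife", the head is "knife" and the modifier is "bell".
Within "garden wax ladder priest", the head is "priest" and the modifier is "garden wax ladder".
Within "garden wax ladder", the head is "ladder" (specifically "wax ladder") and the modifier is "garden".
Within "wax ladder", the head is "ladder" and the modifier is "wax".
Putting it together: [[bell knife] [[garden [wax ladder]] priest]].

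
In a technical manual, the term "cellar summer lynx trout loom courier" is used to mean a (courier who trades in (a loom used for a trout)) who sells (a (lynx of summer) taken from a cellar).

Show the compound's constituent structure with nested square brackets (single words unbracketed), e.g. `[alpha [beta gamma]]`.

The outermost head in the paraphrase is "courier" (specifically "trout loom courier"), modified by "cellar summer lynx".
Within "cellar summer lynx", the head is "lynx" (specifically "summer lynx") and the modifier is "cellar".
Within "summer lynx", the head is "lynx" and the modifier is "summer".
Within "trout loom courier", the head is "courier" and the modifier is "trout loom".
Within "trout loom", the head is "loom" and the modifier is "trout".
So the structure is [[cellar [summer lynx]] [[trout loom] courier]].

[[cellar [summer lynx]] [[trout loom] courier]]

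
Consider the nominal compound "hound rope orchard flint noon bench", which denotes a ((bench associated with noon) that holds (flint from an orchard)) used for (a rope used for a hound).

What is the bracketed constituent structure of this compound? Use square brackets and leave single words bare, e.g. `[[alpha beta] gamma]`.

[[hound rope] [[orchard flint] [noon bench]]]

Overall it is a kind of bench (specifically "orchard flint noon bench"); the modifier is "hound rope".
Inside "hound rope": head "rope", modifier "hound".
Inside "orchard flint noon bench": head "bench" (specifically "noon bench"), modifier "orchard flint".
Inside "orchard flint": head "flint", modifier "orchard".
Inside "noon bench": head "bench", modifier "noon".
So the structure is [[hound rope] [[orchard flint] [noon bench]]].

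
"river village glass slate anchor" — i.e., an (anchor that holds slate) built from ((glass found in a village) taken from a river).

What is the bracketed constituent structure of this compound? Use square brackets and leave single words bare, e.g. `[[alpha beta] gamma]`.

Overall it is a kind of anchor (specifically "slate anchor"); the modifier is "river village glass".
Within "river village glass", the head is "glass" (specifically "village glass") and the modifier is "river".
Within "village glass", the head is "glass" and the modifier is "village".
Within "slate anchor", the head is "anchor" and the modifier is "slate".
Assembled: [[river [village glass]] [slate anchor]].

[[river [village glass]] [slate anchor]]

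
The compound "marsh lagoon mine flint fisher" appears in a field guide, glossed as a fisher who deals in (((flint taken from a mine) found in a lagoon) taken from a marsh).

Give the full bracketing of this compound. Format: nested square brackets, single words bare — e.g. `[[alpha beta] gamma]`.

[[marsh [lagoon [mine flint]]] fisher]

The outermost head in the paraphrase is "fisher", modified by "marsh lagoon mine flint".
Within "marsh lagoon mine flint", the head is "flint" (specifically "lagoon mine flint") and the modifier is "marsh".
Within "lagoon mine flint", the head is "flint" (specifically "mine flint") and the modifier is "lagoon".
Within "mine flint", the head is "flint" and the modifier is "mine".
Assembled: [[marsh [lagoon [mine flint]]] fisher].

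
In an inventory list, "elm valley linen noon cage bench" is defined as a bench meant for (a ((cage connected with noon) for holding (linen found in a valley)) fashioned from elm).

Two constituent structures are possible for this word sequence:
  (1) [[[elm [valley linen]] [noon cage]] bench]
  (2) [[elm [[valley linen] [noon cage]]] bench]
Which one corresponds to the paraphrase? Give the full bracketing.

The paraphrase's head is the "bench" part ("bench"); its modifier is "elm valley linen noon cage".
That top-level split, carried through the inner groups, gives [[elm [[valley linen] [noon cage]]] bench].

[[elm [[valley linen] [noon cage]]] bench]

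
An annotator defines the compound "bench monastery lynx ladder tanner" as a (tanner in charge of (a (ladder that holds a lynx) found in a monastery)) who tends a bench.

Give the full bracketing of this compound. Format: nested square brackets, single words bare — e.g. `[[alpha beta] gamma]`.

Overall it is a kind of tanner (specifically "monastery lynx ladder tanner"); the modifier is "bench".
Within "monastery lynx ladder tanner", the head is "tanner" and the modifier is "monastery lynx ladder".
Within "monastery lynx ladder", the head is "ladder" (specifically "lynx ladder") and the modifier is "monastery".
Within "lynx ladder", the head is "ladder" and the modifier is "lynx".
So the structure is [bench [[monastery [lynx ladder]] tanner]].

[bench [[monastery [lynx ladder]] tanner]]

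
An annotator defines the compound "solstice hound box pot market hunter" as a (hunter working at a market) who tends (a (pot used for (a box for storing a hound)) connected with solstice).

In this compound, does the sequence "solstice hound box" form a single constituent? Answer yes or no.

no

The top-level split is [solstice hound box pot] [market hunter]; the full structure is [[solstice [[hound box] pot]] [market hunter]].
"solstice hound box" straddles a constituent boundary, so it is not a single unit.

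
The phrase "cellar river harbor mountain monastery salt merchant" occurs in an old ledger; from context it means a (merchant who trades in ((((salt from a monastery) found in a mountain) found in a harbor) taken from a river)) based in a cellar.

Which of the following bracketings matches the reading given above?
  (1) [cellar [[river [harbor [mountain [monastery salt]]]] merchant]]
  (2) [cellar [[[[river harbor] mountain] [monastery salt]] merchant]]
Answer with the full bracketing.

[cellar [[river [harbor [mountain [monastery salt]]]] merchant]]

The paraphrase's head is the "merchant" part ("river harbor mountain monastery salt merchant"); its modifier is "cellar".
That top-level split, carried through the inner groups, gives [cellar [[river [harbor [mountain [monastery salt]]]] merchant]].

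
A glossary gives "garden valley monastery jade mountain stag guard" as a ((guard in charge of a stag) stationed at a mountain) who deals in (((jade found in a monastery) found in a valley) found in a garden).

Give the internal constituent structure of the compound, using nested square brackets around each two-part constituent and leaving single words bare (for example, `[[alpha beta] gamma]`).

At the top level: head "guard" (specifically "mountain stag guard"); modifier "garden valley monastery jade".
Inside "garden valley monastery jade": head "jade" (specifically "valley monastery jade"), modifier "garden".
Inside "valley monastery jade": head "jade" (specifically "monastery jade"), modifier "valley".
Inside "monastery jade": head "jade", modifier "monastery".
Inside "mountain stag guard": head "guard" (specifically "stag guard"), modifier "mountain".
Inside "stag guard": head "guard", modifier "stag".
Putting it together: [[garden [valley [monastery jade]]] [mountain [stag guard]]].

[[garden [valley [monastery jade]]] [mountain [stag guard]]]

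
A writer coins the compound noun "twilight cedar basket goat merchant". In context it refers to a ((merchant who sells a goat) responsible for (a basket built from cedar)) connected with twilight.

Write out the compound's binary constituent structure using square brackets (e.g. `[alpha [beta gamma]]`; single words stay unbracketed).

[twilight [[cedar basket] [goat merchant]]]

Overall it is a kind of merchant (specifically "cedar basket goat merchant"); the modifier is "twilight".
Inside "cedar basket goat merchant": head "merchant" (specifically "goat merchant"), modifier "cedar basket".
Inside "cedar basket": head "basket", modifier "cedar".
Inside "goat merchant": head "merchant", modifier "goat".
Putting it together: [twilight [[cedar basket] [goat merchant]]].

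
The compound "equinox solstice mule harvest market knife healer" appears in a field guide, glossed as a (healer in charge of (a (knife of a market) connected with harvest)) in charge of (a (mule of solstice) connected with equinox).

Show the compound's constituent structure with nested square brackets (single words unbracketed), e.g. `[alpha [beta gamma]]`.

Overall it is a kind of healer (specifically "harvest market knife healer"); the modifier is "equinox solstice mule".
Within "equinox solstice mule", the head is "mule" (specifically "solstice mule") and the modifier is "equinox".
Within "solstice mule", the head is "mule" and the modifier is "solstice".
Within "harvest market knife healer", the head is "healer" and the modifier is "harvest market knife".
Within "harvest market knife", the head is "knife" (specifically "market knife") and the modifier is "harvest".
Within "market knife", the head is "knife" and the modifier is "market".
So the structure is [[equinox [solstice mule]] [[harvest [market knife]] healer]].

[[equinox [solstice mule]] [[harvest [market knife]] healer]]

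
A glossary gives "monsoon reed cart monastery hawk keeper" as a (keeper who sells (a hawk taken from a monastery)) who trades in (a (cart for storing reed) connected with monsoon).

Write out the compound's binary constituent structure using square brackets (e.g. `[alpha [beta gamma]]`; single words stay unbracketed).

At the top level: head "keeper" (specifically "monastery hawk keeper"); modifier "monsoon reed cart".
"monsoon reed cart" → head "cart" (specifically "reed cart"), modifier "monsoon".
"reed cart" → head "cart", modifier "reed".
"monastery hawk keeper" → head "keeper", modifier "monastery hawk".
"monastery hawk" → head "hawk", modifier "monastery".
Putting it together: [[monsoon [reed cart]] [[monastery hawk] keeper]].

[[monsoon [reed cart]] [[monastery hawk] keeper]]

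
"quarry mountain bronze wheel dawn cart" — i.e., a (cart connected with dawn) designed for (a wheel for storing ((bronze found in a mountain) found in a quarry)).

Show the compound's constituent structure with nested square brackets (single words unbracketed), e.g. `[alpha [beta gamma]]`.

The outermost head in the paraphrase is "cart" (specifically "dawn cart"), modified by "quarry mountain bronze wheel".
Within "quarry mountain bronze wheel", the head is "wheel" and the modifier is "quarry mountain bronze".
Within "quarry mountain bronze", the head is "bronze" (specifically "mountain bronze") and the modifier is "quarry".
Within "mountain bronze", the head is "bronze" and the modifier is "mountain".
Within "dawn cart", the head is "cart" and the modifier is "dawn".
Assembled: [[[quarry [mountain bronze]] wheel] [dawn cart]].

[[[quarry [mountain bronze]] wheel] [dawn cart]]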